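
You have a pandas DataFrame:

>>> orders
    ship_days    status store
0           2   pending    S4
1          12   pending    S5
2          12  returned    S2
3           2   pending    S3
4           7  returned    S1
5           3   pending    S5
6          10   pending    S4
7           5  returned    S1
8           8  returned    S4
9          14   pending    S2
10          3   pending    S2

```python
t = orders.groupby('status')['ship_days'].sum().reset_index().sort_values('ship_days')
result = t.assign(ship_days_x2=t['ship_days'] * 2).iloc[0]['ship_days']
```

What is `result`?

group by status, sum of ship_days:
status
pending     46
returned    32
Name: ship_days, dtype: int64
reset_index():
     status  ship_days
0   pending         46
1  returned         32
sort by ship_days:
     status  ship_days
1  returned         32
0   pending         46
add column ship_days_x2 = t['ship_days'] * 2:
     status  ship_days  ship_days_x2
1  returned         32            64
0   pending         46            92

32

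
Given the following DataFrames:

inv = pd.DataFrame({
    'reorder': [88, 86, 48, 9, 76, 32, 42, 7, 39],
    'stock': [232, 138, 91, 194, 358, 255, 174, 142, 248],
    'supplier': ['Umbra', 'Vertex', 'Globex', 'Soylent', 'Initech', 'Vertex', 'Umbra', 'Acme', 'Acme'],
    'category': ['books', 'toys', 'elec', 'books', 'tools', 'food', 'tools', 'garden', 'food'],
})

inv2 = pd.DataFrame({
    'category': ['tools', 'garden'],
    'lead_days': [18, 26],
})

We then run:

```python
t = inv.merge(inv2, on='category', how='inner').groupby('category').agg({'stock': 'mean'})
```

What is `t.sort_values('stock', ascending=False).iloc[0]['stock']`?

merge on 'category' (how='inner') → 3 rows:
   reorder  stock supplier category  lead_days
0       76    358  Initech    tools         18
1       42    174    Umbra    tools         18
2        7    142     Acme   garden         26
group by category, mean of stock:
          stock
category       
garden    142.0
tools     266.0
sort by stock descending:
          stock
category       
tools     266.0
garden    142.0
The value at position 0, column 'stock' is 266.0.

266.0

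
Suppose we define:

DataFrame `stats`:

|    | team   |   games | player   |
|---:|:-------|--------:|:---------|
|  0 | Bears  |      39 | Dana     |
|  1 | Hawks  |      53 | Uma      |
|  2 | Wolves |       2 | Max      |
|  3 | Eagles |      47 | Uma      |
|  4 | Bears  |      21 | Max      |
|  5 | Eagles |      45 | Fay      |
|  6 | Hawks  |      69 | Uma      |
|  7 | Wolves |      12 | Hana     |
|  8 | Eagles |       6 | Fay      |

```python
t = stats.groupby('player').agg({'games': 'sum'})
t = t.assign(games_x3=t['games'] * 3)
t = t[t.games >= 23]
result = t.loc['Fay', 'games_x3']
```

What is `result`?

group by player, sum of games:
        games
player       
Dana       39
Fay        51
Hana       12
Max        23
Uma       169
add column games_x3 = t['games'] * 3:
        games  games_x3
player                 
Dana       39       117
Fay        51       153
Hana       12        36
Max        23        69
Uma       169       507
filter rows where games >= 23:
        games  games_x3
player                 
Dana       39       117
Fay        51       153
Max        23        69
Uma       169       507
Hence 153.

153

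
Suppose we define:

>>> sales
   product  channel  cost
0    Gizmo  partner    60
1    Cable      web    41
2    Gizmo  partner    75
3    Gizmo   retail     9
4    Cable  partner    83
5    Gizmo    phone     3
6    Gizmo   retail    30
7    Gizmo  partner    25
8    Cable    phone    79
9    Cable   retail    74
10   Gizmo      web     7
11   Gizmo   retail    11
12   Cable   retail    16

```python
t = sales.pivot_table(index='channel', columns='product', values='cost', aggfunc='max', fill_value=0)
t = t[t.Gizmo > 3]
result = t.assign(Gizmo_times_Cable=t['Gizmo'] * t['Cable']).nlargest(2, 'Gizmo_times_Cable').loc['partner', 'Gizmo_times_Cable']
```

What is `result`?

pivot: rows=channel, cols=product, max(cost):
product  Cable  Gizmo
channel              
partner     83     75
phone       79      3
retail      74     30
web         41      7
filter rows where Gizmo > 3:
product  Cable  Gizmo
channel              
partner     83     75
retail      74     30
web         41      7
add column Gizmo_times_Cable = t['Gizmo'] * t['Cable']:
product  Cable  Gizmo  Gizmo_times_Cable
channel                                 
partner     83     75               6225
retail      74     30               2220
web         41      7                287
take 2 rows with largest Gizmo_times_Cable:
product  Cable  Gizmo  Gizmo_times_Cable
channel                                 
partner     83     75               6225
retail      74     30               2220

6225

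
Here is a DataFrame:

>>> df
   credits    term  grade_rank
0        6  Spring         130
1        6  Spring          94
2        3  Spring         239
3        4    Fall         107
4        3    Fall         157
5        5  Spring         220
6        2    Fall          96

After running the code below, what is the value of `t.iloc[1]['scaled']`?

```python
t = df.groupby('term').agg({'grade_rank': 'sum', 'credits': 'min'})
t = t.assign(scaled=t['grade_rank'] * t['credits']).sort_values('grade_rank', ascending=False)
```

group by term: sum(grade_rank), min(credits):
        grade_rank  credits
term                       
Fall           360        2
Spring         683        3
add column scaled = t['grade_rank'] * t['credits']:
        grade_rank  credits  scaled
term                               
Fall           360        2     720
Spring         683        3    2049
sort by grade_rank descending:
        grade_rank  credits  scaled
term                               
Spring         683        3    2049
Fall           360        2     720

720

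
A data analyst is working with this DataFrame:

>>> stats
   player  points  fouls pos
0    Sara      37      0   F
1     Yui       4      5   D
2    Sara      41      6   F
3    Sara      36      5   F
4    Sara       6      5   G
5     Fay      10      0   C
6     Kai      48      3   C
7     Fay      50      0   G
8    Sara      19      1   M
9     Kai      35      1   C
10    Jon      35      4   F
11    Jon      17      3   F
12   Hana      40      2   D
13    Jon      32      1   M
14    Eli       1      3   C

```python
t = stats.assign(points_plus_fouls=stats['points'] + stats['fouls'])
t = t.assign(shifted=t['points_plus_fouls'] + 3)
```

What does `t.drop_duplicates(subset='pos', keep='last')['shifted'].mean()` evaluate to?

add column points_plus_fouls = stats['points'] + stats['fouls']:
   player  points  fouls pos  points_plus_fouls
0    Sara      37      0   F                 37
1     Yui       4      5   D                  9
2    Sara      41      6   F                 47
3    Sara      36      5   F                 41
4    Sara       6      5   G                 11
5     Fay      10      0   C                 10
6     Kai      48      3   C                 51
7     Fay      50      0   G                 50
8    Sara      19      1   M                 20
9     Kai      35      1   C                 36
10    Jon      35      4   F                 39
11    Jon      17      3   F                 20
12   Hana      40      2   D                 42
13    Jon      32      1   M                 33
14    Eli       1      3   C                  4
add column shifted = t['points_plus_fouls'] + 3:
   player  points  fouls pos  points_plus_fouls  shifted
0    Sara      37      0   F                 37       40
1     Yui       4      5   D                  9       12
2    Sara      41      6   F                 47       50
3    Sara      36      5   F                 41       44
4    Sara       6      5   G                 11       14
5     Fay      10      0   C                 10       13
6     Kai      48      3   C                 51       54
7     Fay      50      0   G                 50       53
8    Sara      19      1   M                 20       23
9     Kai      35      1   C                 36       39
10    Jon      35      4   F                 39       42
11    Jon      17      3   F                 20       23
12   Hana      40      2   D                 42       45
13    Jon      32      1   M                 33       36
14    Eli       1      3   C                  4        7
drop duplicate pos (keep=last):
   player  points  fouls pos  points_plus_fouls  shifted
7     Fay      50      0   G                 50       53
11    Jon      17      3   F                 20       23
12   Hana      40      2   D                 42       45
13    Jon      32      1   M                 33       36
14    Eli       1      3   C                  4        7
Finally, mean of column 'shifted' = 32.8.

32.8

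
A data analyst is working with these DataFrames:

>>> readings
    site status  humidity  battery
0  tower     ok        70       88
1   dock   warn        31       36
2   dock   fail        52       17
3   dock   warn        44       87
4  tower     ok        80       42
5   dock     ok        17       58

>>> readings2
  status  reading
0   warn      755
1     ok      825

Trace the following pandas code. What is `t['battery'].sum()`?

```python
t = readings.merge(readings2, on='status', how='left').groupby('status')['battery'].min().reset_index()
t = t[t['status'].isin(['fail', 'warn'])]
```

merge on 'status' (how='left') → 6 rows:
    site status  humidity  battery  reading
0  tower     ok        70       88    825.0
1   dock   warn        31       36    755.0
2   dock   fail        52       17      NaN
3   dock   warn        44       87    755.0
4  tower     ok        80       42    825.0
5   dock     ok        17       58    825.0
group by status, min of battery:
status
fail    17
ok      42
warn    36
Name: battery, dtype: int64
reset_index():
  status  battery
0   fail       17
1     ok       42
2   warn       36
filter rows where status in ['fail', 'warn']:
  status  battery
0   fail       17
2   warn       36
The sum of column 'battery' is 53.

53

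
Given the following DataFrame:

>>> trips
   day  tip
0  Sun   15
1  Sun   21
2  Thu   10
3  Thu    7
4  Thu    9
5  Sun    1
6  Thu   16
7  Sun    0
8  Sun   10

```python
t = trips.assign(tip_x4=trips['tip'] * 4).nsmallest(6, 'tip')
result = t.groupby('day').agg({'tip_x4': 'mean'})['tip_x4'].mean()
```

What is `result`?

24.6666666667

add column tip_x4 = trips['tip'] * 4:
   day  tip  tip_x4
0  Sun   15      60
1  Sun   21      84
2  Thu   10      40
3  Thu    7      28
4  Thu    9      36
5  Sun    1       4
6  Thu   16      64
7  Sun    0       0
8  Sun   10      40
take 6 rows with smallest tip:
   day  tip  tip_x4
7  Sun    0       0
5  Sun    1       4
3  Thu    7      28
4  Thu    9      36
2  Thu   10      40
8  Sun   10      40
group by day, mean of tip_x4:
        tip_x4
day           
Sun  14.666667
Thu  34.666667
Hence 24.6666666667.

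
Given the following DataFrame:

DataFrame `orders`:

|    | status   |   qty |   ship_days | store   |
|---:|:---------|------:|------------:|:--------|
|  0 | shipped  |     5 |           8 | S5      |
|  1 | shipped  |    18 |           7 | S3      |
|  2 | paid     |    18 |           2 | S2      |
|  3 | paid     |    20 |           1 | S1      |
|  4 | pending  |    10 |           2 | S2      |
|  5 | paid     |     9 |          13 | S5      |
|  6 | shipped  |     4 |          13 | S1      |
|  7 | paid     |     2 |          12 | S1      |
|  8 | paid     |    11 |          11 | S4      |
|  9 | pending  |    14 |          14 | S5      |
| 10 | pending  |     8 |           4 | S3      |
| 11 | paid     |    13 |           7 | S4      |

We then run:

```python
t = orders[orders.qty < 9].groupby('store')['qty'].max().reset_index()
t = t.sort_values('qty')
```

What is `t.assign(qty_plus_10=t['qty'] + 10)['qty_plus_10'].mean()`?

15.6666666667

filter rows where qty < 9:
     status  qty  ship_days store
0   shipped    5          8    S5
6   shipped    4         13    S1
7      paid    2         12    S1
10  pending    8          4    S3
group by store, max of qty:
store
S1    4
S3    8
S5    5
Name: qty, dtype: int64
reset_index():
  store  qty
0    S1    4
1    S3    8
2    S5    5
sort by qty:
  store  qty
0    S1    4
2    S5    5
1    S3    8
add column qty_plus_10 = t['qty'] + 10:
  store  qty  qty_plus_10
0    S1    4           14
2    S5    5           15
1    S3    8           18
Reading off the mean of column 'qty_plus_10', we get 15.6666666667.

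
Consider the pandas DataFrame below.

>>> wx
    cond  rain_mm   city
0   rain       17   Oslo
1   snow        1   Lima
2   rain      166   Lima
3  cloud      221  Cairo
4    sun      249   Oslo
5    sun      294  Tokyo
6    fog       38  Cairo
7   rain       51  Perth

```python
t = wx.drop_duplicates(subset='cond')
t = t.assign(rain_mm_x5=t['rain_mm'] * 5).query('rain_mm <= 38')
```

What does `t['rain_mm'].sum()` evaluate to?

drop duplicate cond (keep=first):
    cond  rain_mm   city
0   rain       17   Oslo
1   snow        1   Lima
3  cloud      221  Cairo
4    sun      249   Oslo
6    fog       38  Cairo
add column rain_mm_x5 = t['rain_mm'] * 5:
    cond  rain_mm   city  rain_mm_x5
0   rain       17   Oslo          85
1   snow        1   Lima           5
3  cloud      221  Cairo        1105
4    sun      249   Oslo        1245
6    fog       38  Cairo         190
filter rows where rain_mm <= 38:
   cond  rain_mm   city  rain_mm_x5
0  rain       17   Oslo          85
1  snow        1   Lima           5
6   fog       38  Cairo         190

56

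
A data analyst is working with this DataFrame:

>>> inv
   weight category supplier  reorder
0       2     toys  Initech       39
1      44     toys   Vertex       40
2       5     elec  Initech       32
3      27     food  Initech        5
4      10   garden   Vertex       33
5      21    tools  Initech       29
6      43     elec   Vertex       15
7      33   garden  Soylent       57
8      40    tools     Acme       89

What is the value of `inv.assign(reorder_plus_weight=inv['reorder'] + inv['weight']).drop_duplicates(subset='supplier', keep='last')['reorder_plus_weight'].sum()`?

327

add column reorder_plus_weight = inv['reorder'] + inv['weight']:
   weight category supplier  reorder  reorder_plus_weight
0       2     toys  Initech       39                   41
1      44     toys   Vertex       40                   84
2       5     elec  Initech       32                   37
3      27     food  Initech        5                   32
4      10   garden   Vertex       33                   43
5      21    tools  Initech       29                   50
6      43     elec   Vertex       15                   58
7      33   garden  Soylent       57                   90
8      40    tools     Acme       89                  129
drop duplicate supplier (keep=last):
   weight category supplier  reorder  reorder_plus_weight
5      21    tools  Initech       29                   50
6      43     elec   Vertex       15                   58
7      33   garden  Soylent       57                   90
8      40    tools     Acme       89                  129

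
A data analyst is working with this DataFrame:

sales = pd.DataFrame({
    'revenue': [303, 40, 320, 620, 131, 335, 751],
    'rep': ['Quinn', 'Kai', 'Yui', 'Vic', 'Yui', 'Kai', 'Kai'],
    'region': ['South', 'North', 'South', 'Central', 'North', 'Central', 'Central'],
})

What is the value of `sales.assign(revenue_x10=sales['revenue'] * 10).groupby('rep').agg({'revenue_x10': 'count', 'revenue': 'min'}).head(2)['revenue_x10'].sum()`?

add column revenue_x10 = sales['revenue'] * 10:
   revenue    rep   region  revenue_x10
0      303  Quinn    South         3030
1       40    Kai    North          400
2      320    Yui    South         3200
3      620    Vic  Central         6200
4      131    Yui    North         1310
5      335    Kai  Central         3350
6      751    Kai  Central         7510
group by rep: count(revenue_x10), min(revenue):
       revenue_x10  revenue
rep                        
Kai              3       40
Quinn            1      303
Vic              1      620
Yui              2      131
take first 2 rows:
       revenue_x10  revenue
rep                        
Kai              3       40
Quinn            1      303
Reading off the sum of column 'revenue_x10', we get 4.

4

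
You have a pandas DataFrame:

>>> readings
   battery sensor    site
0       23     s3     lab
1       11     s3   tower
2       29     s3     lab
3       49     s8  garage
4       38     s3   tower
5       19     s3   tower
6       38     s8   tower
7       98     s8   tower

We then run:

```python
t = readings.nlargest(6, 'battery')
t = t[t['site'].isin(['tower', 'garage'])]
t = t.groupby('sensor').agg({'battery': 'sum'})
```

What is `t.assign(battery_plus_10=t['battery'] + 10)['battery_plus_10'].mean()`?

121.5

take 6 rows with largest battery:
   battery sensor    site
7       98     s8   tower
3       49     s8  garage
4       38     s3   tower
6       38     s8   tower
2       29     s3     lab
0       23     s3     lab
filter rows where site in ['tower', 'garage']:
   battery sensor    site
7       98     s8   tower
3       49     s8  garage
4       38     s3   tower
6       38     s8   tower
group by sensor, sum of battery:
        battery
sensor         
s3           38
s8          185
add column battery_plus_10 = t['battery'] + 10:
        battery  battery_plus_10
sensor                          
s3           38               48
s8          185              195
mean of column 'battery_plus_10' → 121.5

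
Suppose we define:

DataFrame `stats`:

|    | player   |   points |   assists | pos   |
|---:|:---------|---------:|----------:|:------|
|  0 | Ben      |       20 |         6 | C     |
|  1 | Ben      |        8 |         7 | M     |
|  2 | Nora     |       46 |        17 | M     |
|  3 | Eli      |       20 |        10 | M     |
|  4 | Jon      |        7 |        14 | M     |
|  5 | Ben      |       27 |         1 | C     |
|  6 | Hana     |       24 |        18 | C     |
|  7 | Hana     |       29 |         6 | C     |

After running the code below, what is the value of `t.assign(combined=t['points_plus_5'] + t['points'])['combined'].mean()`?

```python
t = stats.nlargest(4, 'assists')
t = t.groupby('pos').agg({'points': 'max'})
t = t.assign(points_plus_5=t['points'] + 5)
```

take 4 rows with largest assists:
  player  points  assists pos
6   Hana      24       18   C
2   Nora      46       17   M
4    Jon       7       14   M
3    Eli      20       10   M
group by pos, max of points:
     points
pos        
C        24
M        46
add column points_plus_5 = t['points'] + 5:
     points  points_plus_5
pos                       
C        24             29
M        46             51
add column combined = t['points_plus_5'] + t['points']:
     points  points_plus_5  combined
pos                                 
C        24             29        53
M        46             51        97

75.0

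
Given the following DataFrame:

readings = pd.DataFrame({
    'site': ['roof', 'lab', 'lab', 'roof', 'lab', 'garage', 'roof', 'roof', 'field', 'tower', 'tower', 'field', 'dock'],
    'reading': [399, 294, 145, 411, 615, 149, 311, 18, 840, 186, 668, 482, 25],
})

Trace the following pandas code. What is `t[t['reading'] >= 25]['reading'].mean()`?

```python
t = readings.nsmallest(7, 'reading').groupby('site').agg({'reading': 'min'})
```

take 7 rows with smallest reading:
      site  reading
7     roof       18
12    dock       25
2      lab      145
5   garage      149
9    tower      186
1      lab      294
6     roof      311
group by site, min of reading:
        reading
site           
dock         25
garage      149
lab         145
roof         18
tower       186
filter rows where reading >= 25:
        reading
site           
dock         25
garage      149
lab         145
tower       186
Finally, mean of column 'reading' = 126.25.

126.25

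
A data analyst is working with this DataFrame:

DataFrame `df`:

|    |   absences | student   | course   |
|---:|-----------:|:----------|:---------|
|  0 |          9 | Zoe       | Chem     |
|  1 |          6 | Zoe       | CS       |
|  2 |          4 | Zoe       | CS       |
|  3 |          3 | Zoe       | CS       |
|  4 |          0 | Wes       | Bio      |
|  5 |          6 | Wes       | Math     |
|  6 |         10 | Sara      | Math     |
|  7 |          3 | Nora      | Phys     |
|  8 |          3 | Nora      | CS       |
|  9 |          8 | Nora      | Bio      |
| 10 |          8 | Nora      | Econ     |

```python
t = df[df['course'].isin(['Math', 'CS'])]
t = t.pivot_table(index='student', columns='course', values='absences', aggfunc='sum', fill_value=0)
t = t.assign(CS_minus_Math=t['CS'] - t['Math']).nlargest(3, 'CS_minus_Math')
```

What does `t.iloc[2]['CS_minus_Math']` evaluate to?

filter rows where course in ['Math', 'CS']:
   absences student course
1         6     Zoe     CS
2         4     Zoe     CS
3         3     Zoe     CS
5         6     Wes   Math
6        10    Sara   Math
8         3    Nora     CS
pivot: rows=student, cols=course, sum(absences):
course   CS  Math
student          
Nora      3     0
Sara      0    10
Wes       0     6
Zoe      13     0
add column CS_minus_Math = t['CS'] - t['Math']:
course   CS  Math  CS_minus_Math
student                         
Nora      3     0              3
Sara      0    10            -10
Wes       0     6             -6
Zoe      13     0             13
take 3 rows with largest CS_minus_Math:
course   CS  Math  CS_minus_Math
student                         
Zoe      13     0             13
Nora      3     0              3
Wes       0     6             -6
Reading off the value at position 2, column 'CS_minus_Math', we get -6.

-6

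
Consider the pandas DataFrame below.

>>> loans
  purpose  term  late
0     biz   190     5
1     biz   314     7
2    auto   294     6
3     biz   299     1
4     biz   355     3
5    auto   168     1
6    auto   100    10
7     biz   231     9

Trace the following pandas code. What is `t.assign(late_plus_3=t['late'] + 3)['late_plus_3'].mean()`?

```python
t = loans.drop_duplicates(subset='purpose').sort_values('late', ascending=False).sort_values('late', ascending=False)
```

drop duplicate purpose (keep=first):
  purpose  term  late
0     biz   190     5
2    auto   294     6
sort by late descending:
  purpose  term  late
2    auto   294     6
0     biz   190     5
sort by late descending:
  purpose  term  late
2    auto   294     6
0     biz   190     5
add column late_plus_3 = t['late'] + 3:
  purpose  term  late  late_plus_3
2    auto   294     6            9
0     biz   190     5            8
Then the mean of column 'late_plus_3': 8.5

8.5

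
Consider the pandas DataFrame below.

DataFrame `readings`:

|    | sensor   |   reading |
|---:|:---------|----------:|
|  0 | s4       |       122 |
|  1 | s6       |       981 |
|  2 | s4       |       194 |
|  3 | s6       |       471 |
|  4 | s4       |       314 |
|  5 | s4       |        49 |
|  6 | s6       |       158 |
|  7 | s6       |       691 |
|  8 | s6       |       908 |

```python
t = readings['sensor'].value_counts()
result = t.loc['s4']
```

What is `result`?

4

value_counts of sensor:
sensor
s6    5
s4    4
Name: count, dtype: int64
Then the value at index 's4': 4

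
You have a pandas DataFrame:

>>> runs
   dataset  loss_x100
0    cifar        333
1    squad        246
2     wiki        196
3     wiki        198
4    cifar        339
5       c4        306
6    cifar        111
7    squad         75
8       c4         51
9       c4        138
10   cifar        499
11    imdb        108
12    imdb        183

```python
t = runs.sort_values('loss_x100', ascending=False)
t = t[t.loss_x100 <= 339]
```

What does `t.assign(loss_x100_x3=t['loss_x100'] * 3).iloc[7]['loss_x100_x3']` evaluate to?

414

sort by loss_x100 descending:
   dataset  loss_x100
10   cifar        499
4    cifar        339
0    cifar        333
5       c4        306
1    squad        246
3     wiki        198
2     wiki        196
12    imdb        183
9       c4        138
6    cifar        111
11    imdb        108
7    squad         75
8       c4         51
filter rows where loss_x100 <= 339:
   dataset  loss_x100
4    cifar        339
0    cifar        333
5       c4        306
1    squad        246
3     wiki        198
2     wiki        196
12    imdb        183
9       c4        138
6    cifar        111
11    imdb        108
7    squad         75
8       c4         51
add column loss_x100_x3 = t['loss_x100'] * 3:
   dataset  loss_x100  loss_x100_x3
4    cifar        339          1017
0    cifar        333           999
5       c4        306           918
1    squad        246           738
3     wiki        198           594
2     wiki        196           588
12    imdb        183           549
9       c4        138           414
6    cifar        111           333
11    imdb        108           324
7    squad         75           225
8       c4         51           153
So iloc[7]['loss_x100_x3'] = 414.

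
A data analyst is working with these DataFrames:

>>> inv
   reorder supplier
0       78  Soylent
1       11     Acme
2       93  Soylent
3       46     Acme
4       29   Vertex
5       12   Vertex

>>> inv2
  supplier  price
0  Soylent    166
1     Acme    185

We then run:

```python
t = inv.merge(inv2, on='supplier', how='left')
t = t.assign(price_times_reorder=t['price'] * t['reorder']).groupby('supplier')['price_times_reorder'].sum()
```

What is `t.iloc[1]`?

28386.0

merge on 'supplier' (how='left') → 6 rows:
   reorder supplier  price
0       78  Soylent  166.0
1       11     Acme  185.0
2       93  Soylent  166.0
3       46     Acme  185.0
4       29   Vertex    NaN
5       12   Vertex    NaN
add column price_times_reorder = t['price'] * t['reorder']:
   reorder supplier  price  price_times_reorder
0       78  Soylent  166.0              12948.0
1       11     Acme  185.0               2035.0
2       93  Soylent  166.0              15438.0
3       46     Acme  185.0               8510.0
4       29   Vertex    NaN                  NaN
5       12   Vertex    NaN                  NaN
group by supplier, sum of price_times_reorder:
supplier
Acme       10545.0
Soylent    28386.0
Vertex         0.0
Name: price_times_reorder, dtype: float64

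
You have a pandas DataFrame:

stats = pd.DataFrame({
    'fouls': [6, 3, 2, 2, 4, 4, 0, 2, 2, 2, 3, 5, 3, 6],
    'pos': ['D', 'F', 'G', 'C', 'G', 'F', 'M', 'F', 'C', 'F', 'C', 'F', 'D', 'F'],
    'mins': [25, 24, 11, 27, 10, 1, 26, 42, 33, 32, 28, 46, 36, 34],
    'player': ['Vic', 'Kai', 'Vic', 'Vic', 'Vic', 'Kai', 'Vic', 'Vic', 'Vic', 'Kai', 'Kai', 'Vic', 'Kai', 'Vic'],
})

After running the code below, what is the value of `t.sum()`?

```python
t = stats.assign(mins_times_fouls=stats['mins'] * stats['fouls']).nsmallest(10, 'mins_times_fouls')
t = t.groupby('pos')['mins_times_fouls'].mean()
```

155.0

add column mins_times_fouls = stats['mins'] * stats['fouls']:
    fouls pos  mins player  mins_times_fouls
0       6   D    25    Vic               150
1       3   F    24    Kai                72
2       2   G    11    Vic                22
3       2   C    27    Vic                54
4       4   G    10    Vic                40
5       4   F     1    Kai                 4
6       0   M    26    Vic                 0
7       2   F    42    Vic                84
8       2   C    33    Vic                66
9       2   F    32    Kai                64
10      3   C    28    Kai                84
11      5   F    46    Vic               230
12      3   D    36    Kai               108
13      6   F    34    Vic               204
take 10 rows with smallest mins_times_fouls:
    fouls pos  mins player  mins_times_fouls
6       0   M    26    Vic                 0
5       4   F     1    Kai                 4
2       2   G    11    Vic                22
4       4   G    10    Vic                40
3       2   C    27    Vic                54
9       2   F    32    Kai                64
8       2   C    33    Vic                66
1       3   F    24    Kai                72
7       2   F    42    Vic                84
10      3   C    28    Kai                84
group by pos, mean of mins_times_fouls:
pos
C    68.0
F    56.0
G    31.0
M     0.0
Name: mins_times_fouls, dtype: float64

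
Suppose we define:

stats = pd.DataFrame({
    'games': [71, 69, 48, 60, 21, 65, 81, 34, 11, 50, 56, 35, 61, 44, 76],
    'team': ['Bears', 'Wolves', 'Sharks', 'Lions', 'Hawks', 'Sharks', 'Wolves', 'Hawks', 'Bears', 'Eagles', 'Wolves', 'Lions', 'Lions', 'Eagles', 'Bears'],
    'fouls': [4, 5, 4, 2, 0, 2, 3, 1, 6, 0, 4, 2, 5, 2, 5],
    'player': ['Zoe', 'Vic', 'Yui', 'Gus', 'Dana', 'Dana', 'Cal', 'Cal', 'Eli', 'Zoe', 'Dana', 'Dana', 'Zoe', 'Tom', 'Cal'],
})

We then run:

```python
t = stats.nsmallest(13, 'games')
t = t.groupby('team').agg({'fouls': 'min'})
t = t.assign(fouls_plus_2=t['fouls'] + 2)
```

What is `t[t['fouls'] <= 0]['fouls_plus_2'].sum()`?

4

take 13 rows with smallest games:
    games    team  fouls player
8      11   Bears      6    Eli
4      21   Hawks      0   Dana
7      34   Hawks      1    Cal
11     35   Lions      2   Dana
13     44  Eagles      2    Tom
2      48  Sharks      4    Yui
9      50  Eagles      0    Zoe
10     56  Wolves      4   Dana
3      60   Lions      2    Gus
12     61   Lions      5    Zoe
5      65  Sharks      2   Dana
1      69  Wolves      5    Vic
0      71   Bears      4    Zoe
group by team, min of fouls:
        fouls
team         
Bears       4
Eagles      0
Hawks       0
Lions       2
Sharks      2
Wolves      4
add column fouls_plus_2 = t['fouls'] + 2:
        fouls  fouls_plus_2
team                       
Bears       4             6
Eagles      0             2
Hawks       0             2
Lions       2             4
Sharks      2             4
Wolves      4             6
filter rows where fouls <= 0:
        fouls  fouls_plus_2
team                       
Eagles      0             2
Hawks       0             2
Finally, sum of column 'fouls_plus_2' = 4.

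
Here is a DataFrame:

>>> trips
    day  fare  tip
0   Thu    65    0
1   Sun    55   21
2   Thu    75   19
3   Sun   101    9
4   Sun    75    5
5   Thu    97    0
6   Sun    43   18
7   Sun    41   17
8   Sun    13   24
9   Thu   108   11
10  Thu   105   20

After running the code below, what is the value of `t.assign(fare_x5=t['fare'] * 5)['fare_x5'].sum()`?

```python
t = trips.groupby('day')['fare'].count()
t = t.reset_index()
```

group by day, count of fare:
day
Sun    6
Thu    5
Name: fare, dtype: int64
reset_index():
   day  fare
0  Sun     6
1  Thu     5
add column fare_x5 = t['fare'] * 5:
   day  fare  fare_x5
0  Sun     6       30
1  Thu     5       25
So sum() = 55.

55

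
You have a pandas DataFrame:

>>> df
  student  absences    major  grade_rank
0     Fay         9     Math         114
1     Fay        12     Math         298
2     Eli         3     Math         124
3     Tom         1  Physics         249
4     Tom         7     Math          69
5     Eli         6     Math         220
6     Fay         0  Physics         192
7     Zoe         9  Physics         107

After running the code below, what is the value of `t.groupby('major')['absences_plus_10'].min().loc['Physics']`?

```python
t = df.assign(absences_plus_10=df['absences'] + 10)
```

10

add column absences_plus_10 = df['absences'] + 10:
  student  absences    major  grade_rank  absences_plus_10
0     Fay         9     Math         114                19
1     Fay        12     Math         298                22
2     Eli         3     Math         124                13
3     Tom         1  Physics         249                11
4     Tom         7     Math          69                17
5     Eli         6     Math         220                16
6     Fay         0  Physics         192                10
7     Zoe         9  Physics         107                19
group by major, min of absences_plus_10:
major
Math       13
Physics    10
Name: absences_plus_10, dtype: int64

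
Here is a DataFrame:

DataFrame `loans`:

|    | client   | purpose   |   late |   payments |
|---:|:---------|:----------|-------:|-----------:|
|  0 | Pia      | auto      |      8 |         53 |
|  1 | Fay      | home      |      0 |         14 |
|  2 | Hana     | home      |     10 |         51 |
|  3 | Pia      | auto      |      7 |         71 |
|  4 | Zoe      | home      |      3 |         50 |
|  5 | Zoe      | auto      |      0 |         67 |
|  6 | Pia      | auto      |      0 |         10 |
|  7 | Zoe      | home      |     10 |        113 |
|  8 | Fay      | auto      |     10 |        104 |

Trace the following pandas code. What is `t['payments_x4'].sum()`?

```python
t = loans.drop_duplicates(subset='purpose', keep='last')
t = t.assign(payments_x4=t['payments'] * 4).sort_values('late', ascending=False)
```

868

drop duplicate purpose (keep=last):
  client purpose  late  payments
7    Zoe    home    10       113
8    Fay    auto    10       104
add column payments_x4 = t['payments'] * 4:
  client purpose  late  payments  payments_x4
7    Zoe    home    10       113          452
8    Fay    auto    10       104          416
sort by late descending:
  client purpose  late  payments  payments_x4
7    Zoe    home    10       113          452
8    Fay    auto    10       104          416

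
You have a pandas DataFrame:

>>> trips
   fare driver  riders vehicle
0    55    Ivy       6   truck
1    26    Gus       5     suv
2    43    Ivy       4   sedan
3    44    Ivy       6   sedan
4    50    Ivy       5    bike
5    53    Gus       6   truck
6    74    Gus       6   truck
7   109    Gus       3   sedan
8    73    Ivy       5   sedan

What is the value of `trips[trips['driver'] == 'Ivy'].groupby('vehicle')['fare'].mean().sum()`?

filter rows where driver == 'Ivy':
   fare driver  riders vehicle
0    55    Ivy       6   truck
2    43    Ivy       4   sedan
3    44    Ivy       6   sedan
4    50    Ivy       5    bike
8    73    Ivy       5   sedan
group by vehicle, mean of fare:
vehicle
bike     50.000000
sedan    53.333333
truck    55.000000
Name: fare, dtype: float64
Taking the sum of the resulting series gives 158.333333333.

158.333333333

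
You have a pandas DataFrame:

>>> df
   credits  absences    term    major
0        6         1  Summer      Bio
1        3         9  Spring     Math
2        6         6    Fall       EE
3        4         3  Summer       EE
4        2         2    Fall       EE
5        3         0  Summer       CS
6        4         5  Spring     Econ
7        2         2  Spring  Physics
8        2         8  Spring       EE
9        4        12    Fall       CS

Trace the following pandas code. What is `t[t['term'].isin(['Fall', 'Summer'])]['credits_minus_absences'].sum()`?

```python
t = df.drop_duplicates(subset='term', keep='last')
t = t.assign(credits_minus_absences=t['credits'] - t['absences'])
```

-5

drop duplicate term (keep=last):
   credits  absences    term major
5        3         0  Summer    CS
8        2         8  Spring    EE
9        4        12    Fall    CS
add column credits_minus_absences = t['credits'] - t['absences']:
   credits  absences    term major  credits_minus_absences
5        3         0  Summer    CS                       3
8        2         8  Spring    EE                      -6
9        4        12    Fall    CS                      -8
filter rows where term in ['Fall', 'Summer']:
   credits  absences    term major  credits_minus_absences
5        3         0  Summer    CS                       3
9        4        12    Fall    CS                      -8
sum of column 'credits_minus_absences' → -5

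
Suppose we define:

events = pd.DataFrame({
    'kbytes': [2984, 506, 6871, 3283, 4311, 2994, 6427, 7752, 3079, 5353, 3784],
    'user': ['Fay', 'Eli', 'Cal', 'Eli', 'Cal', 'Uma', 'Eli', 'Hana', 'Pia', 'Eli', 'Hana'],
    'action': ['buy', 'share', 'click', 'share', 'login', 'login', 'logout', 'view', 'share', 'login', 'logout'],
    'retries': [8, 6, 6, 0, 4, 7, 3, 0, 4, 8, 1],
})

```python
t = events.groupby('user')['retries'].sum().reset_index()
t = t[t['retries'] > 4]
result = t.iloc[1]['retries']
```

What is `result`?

group by user, sum of retries:
user
Cal     10
Eli     17
Fay      8
Hana     1
Pia      4
Uma      7
Name: retries, dtype: int64
reset_index():
   user  retries
0   Cal       10
1   Eli       17
2   Fay        8
3  Hana        1
4   Pia        4
5   Uma        7
filter rows where retries > 4:
  user  retries
0  Cal       10
1  Eli       17
2  Fay        8
5  Uma        7
So iloc[1]['retries'] = 17.

17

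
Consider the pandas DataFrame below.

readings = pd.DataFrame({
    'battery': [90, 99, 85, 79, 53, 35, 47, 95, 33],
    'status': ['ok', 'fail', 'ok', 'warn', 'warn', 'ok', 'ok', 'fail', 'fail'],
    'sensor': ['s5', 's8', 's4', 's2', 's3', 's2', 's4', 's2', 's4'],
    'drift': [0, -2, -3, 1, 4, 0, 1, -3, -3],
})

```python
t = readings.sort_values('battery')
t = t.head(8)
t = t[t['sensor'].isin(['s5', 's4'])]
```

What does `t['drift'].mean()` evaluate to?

-1.25

sort by battery:
   battery status sensor  drift
8       33   fail     s4     -3
5       35     ok     s2      0
6       47     ok     s4      1
4       53   warn     s3      4
3       79   warn     s2      1
2       85     ok     s4     -3
0       90     ok     s5      0
7       95   fail     s2     -3
1       99   fail     s8     -2
take first 8 rows:
   battery status sensor  drift
8       33   fail     s4     -3
5       35     ok     s2      0
6       47     ok     s4      1
4       53   warn     s3      4
3       79   warn     s2      1
2       85     ok     s4     -3
0       90     ok     s5      0
7       95   fail     s2     -3
filter rows where sensor in ['s5', 's4']:
   battery status sensor  drift
8       33   fail     s4     -3
6       47     ok     s4      1
2       85     ok     s4     -3
0       90     ok     s5      0
Taking the mean of column 'drift' gives -1.25.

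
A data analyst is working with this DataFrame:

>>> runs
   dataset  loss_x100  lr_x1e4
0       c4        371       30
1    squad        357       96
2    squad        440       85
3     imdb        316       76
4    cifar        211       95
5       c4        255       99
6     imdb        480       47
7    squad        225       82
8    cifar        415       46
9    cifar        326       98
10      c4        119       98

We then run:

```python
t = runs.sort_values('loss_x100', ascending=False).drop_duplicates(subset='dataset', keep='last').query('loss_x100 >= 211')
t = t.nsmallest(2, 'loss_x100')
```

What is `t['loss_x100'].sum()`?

436

sort by loss_x100 descending:
   dataset  loss_x100  lr_x1e4
6     imdb        480       47
2    squad        440       85
8    cifar        415       46
0       c4        371       30
1    squad        357       96
9    cifar        326       98
3     imdb        316       76
5       c4        255       99
7    squad        225       82
4    cifar        211       95
10      c4        119       98
drop duplicate dataset (keep=last):
   dataset  loss_x100  lr_x1e4
3     imdb        316       76
7    squad        225       82
4    cifar        211       95
10      c4        119       98
filter rows where loss_x100 >= 211:
  dataset  loss_x100  lr_x1e4
3    imdb        316       76
7   squad        225       82
4   cifar        211       95
take 2 rows with smallest loss_x100:
  dataset  loss_x100  lr_x1e4
4   cifar        211       95
7   squad        225       82
Reading off the sum of column 'loss_x100', we get 436.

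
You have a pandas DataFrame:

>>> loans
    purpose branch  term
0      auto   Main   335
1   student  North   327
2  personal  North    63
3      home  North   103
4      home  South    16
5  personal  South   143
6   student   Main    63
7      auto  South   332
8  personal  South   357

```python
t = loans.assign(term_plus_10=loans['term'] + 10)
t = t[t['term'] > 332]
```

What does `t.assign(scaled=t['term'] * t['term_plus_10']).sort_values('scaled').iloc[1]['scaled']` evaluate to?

131019

add column term_plus_10 = loans['term'] + 10:
    purpose branch  term  term_plus_10
0      auto   Main   335           345
1   student  North   327           337
2  personal  North    63            73
3      home  North   103           113
4      home  South    16            26
5  personal  South   143           153
6   student   Main    63            73
7      auto  South   332           342
8  personal  South   357           367
filter rows where term > 332:
    purpose branch  term  term_plus_10
0      auto   Main   335           345
8  personal  South   357           367
add column scaled = t['term'] * t['term_plus_10']:
    purpose branch  term  term_plus_10  scaled
0      auto   Main   335           345  115575
8  personal  South   357           367  131019
sort by scaled:
    purpose branch  term  term_plus_10  scaled
0      auto   Main   335           345  115575
8  personal  South   357           367  131019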